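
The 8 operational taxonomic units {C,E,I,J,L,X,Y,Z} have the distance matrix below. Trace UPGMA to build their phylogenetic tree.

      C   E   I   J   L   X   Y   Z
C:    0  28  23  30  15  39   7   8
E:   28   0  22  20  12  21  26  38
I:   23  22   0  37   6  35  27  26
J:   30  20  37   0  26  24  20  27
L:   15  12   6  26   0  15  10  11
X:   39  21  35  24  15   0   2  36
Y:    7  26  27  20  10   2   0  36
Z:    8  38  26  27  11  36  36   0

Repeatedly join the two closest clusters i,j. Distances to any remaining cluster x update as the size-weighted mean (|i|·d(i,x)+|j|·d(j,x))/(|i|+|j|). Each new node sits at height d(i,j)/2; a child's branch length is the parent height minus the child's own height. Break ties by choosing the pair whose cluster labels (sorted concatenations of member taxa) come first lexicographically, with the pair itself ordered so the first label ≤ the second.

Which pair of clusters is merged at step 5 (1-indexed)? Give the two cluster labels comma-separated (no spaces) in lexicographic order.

J,XY

1. join X+Y (d=2) ⇒ XY; edges |X|=1, |Y|=1
  updated: d(C,XY)=23, d(E,XY)=47/2, d(I,XY)=31, d(J,XY)=22, d(L,XY)=25/2, d(XY,Z)=36
2. join I+L (d=6) ⇒ IL; edges |I|=3, |L|=3
  updated: d(C,IL)=19, d(E,IL)=17, d(IL,J)=63/2, d(IL,XY)=87/4, d(IL,Z)=37/2
3. join C+Z (d=8) ⇒ CZ; edges |C|=4, |Z|=4
  updated: d(CZ,E)=33, d(CZ,IL)=75/4, d(CZ,J)=57/2, d(CZ,XY)=59/2
4. join E+IL (d=17) ⇒ EIL; edges |E|=17/2, |IL|=11/2
  updated: d(CZ,EIL)=47/2, d(EIL,J)=83/3, d(EIL,XY)=67/3
5. join J+XY (d=22) ⇒ JXY; edges |J|=11, |XY|=10
  updated: d(CZ,JXY)=175/6, d(EIL,JXY)=217/9
6. join CZ+EIL (d=47/2) ⇒ CEILZ; edges |CZ|=31/4, |EIL|=13/4
  updated: d(CEILZ,JXY)=392/15
7. join CEILZ+JXY (d=392/15) ⇒ CEIJLXYZ; edges |CEILZ|=79/60, |JXY|=31/15
final tree: (((C:4,Z:4):31/4,(E:17/2,(I:3,L:3):11/2):13/4):79/60,(J:11,(X:1,Y:1):10):31/15)
total length: 3923/60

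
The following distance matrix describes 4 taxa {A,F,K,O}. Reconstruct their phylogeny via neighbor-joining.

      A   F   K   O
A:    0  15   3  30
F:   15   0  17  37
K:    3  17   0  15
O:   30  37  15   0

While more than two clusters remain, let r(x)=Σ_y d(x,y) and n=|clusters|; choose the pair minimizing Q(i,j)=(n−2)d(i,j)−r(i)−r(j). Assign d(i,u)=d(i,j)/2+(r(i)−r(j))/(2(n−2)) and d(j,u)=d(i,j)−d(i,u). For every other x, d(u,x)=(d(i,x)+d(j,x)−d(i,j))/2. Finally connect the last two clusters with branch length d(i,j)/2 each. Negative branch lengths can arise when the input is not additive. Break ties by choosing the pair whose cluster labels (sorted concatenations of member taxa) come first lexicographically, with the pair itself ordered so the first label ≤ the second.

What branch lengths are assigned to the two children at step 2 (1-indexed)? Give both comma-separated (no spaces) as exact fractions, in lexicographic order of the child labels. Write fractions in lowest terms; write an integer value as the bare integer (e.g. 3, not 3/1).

iteration 1: select A,F (d=15, Q=-87); attach at lengths (9/4, 51/4); label the merged cluster AF
  updated: d(AF,K)=5/2, d(AF,O)=26
iteration 2: select AF,K (d=5/2, Q=-87/2); attach at lengths (27/4, -17/4); label the merged cluster AFK
  updated: d(AFK,O)=77/4
iteration 3: select AFK,O (d=77/4); attach at lengths (77/8, 77/8); label the merged cluster AFKO
final tree: (((A:9/4,F:51/4):27/4,K:-17/4):77/8,O:77/8)
total length: 147/4

27/4,-17/4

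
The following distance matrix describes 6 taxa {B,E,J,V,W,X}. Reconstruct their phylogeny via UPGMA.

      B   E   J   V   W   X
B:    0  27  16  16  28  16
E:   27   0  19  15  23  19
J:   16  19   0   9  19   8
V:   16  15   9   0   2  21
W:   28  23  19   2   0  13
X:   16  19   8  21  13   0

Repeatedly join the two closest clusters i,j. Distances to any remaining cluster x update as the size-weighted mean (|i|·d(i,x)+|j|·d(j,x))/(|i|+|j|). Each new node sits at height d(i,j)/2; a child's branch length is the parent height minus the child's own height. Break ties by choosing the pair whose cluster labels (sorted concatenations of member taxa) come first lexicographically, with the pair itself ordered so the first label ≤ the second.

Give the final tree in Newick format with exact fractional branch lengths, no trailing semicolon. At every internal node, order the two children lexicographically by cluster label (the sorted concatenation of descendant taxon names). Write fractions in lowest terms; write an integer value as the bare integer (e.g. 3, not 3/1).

((B:19/2,((J:4,X:4):15/4,(V:1,W:1):27/4):7/4):4/5,E:103/10)

1. join V+W (d=2) ⇒ VW; edges |V|=1, |W|=1
  updated: d(B,VW)=22, d(E,VW)=19, d(J,VW)=14, d(VW,X)=17
2. join J+X (d=8) ⇒ JX; edges |J|=4, |X|=4
  updated: d(B,JX)=16, d(E,JX)=19, d(JX,VW)=31/2
3. join JX+VW (d=31/2) ⇒ JVWX; edges |JX|=15/4, |VW|=27/4
  updated: d(B,JVWX)=19, d(E,JVWX)=19
4. join B+JVWX (d=19) ⇒ BJVWX; edges |B|=19/2, |JVWX|=7/4
  updated: d(BJVWX,E)=103/5
5. join BJVWX+E (d=103/5) ⇒ BEJVWX; edges |BJVWX|=4/5, |E|=103/10
final tree: ((B:19/2,((J:4,X:4):15/4,(V:1,W:1):27/4):7/4):4/5,E:103/10)
total length: 857/20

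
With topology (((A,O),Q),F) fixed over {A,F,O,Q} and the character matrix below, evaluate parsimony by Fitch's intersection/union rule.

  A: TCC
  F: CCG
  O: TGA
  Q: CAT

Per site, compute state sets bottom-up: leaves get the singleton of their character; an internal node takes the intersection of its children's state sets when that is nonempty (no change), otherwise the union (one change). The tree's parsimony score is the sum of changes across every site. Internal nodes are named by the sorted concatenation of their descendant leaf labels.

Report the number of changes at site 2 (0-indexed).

3

[col 0] AO: children A:{T}, O:{T} ∩→ {T}; cost 0
[col 0] AOQ: children AO:{T}, Q:{C} ∪→ {C,T}; cost 1
[col 0] AFOQ: children AOQ:{C,T}, F:{C} ∩→ {C}; cost 0
[col 1] AO: children A:{C}, O:{G} ∪→ {C,G}; cost 1
[col 1] AOQ: children AO:{C,G}, Q:{A} ∪→ {A,C,G}; cost 1
[col 1] AFOQ: children AOQ:{A,C,G}, F:{C} ∩→ {C}; cost 0
[col 2] AO: children A:{C}, O:{A} ∪→ {A,C}; cost 1
[col 2] AOQ: children AO:{A,C}, Q:{T} ∪→ {A,C,T}; cost 1
[col 2] AFOQ: children AOQ:{A,C,T}, F:{G} ∪→ {A,C,G,T}; cost 1
per-site changes: [1, 2, 3]; total = 6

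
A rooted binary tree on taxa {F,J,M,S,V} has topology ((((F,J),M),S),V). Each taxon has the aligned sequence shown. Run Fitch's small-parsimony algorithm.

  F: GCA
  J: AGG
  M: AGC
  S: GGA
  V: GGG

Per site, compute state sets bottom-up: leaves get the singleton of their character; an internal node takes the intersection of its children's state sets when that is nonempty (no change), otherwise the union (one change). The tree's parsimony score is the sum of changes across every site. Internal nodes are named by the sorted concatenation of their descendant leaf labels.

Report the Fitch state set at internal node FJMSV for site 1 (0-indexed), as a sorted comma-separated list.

[col 0] FJ: children F:{G}, J:{A} ∪→ {A,G}; cost 1
[col 0] FJM: children FJ:{A,G}, M:{A} ∩→ {A}; cost 0
[col 0] FJMS: children FJM:{A}, S:{G} ∪→ {A,G}; cost 1
[col 0] FJMSV: children FJMS:{A,G}, V:{G} ∩→ {G}; cost 0
[col 1] FJ: children F:{C}, J:{G} ∪→ {C,G}; cost 1
[col 1] FJM: children FJ:{C,G}, M:{G} ∩→ {G}; cost 0
[col 1] FJMS: children FJM:{G}, S:{G} ∩→ {G}; cost 0
[col 1] FJMSV: children FJMS:{G}, V:{G} ∩→ {G}; cost 0
[col 2] FJ: children F:{A}, J:{G} ∪→ {A,G}; cost 1
[col 2] FJM: children FJ:{A,G}, M:{C} ∪→ {A,C,G}; cost 1
[col 2] FJMS: children FJM:{A,C,G}, S:{A} ∩→ {A}; cost 0
[col 2] FJMSV: children FJMS:{A}, V:{G} ∪→ {A,G}; cost 1
per-site changes: [2, 1, 3]; total = 6

G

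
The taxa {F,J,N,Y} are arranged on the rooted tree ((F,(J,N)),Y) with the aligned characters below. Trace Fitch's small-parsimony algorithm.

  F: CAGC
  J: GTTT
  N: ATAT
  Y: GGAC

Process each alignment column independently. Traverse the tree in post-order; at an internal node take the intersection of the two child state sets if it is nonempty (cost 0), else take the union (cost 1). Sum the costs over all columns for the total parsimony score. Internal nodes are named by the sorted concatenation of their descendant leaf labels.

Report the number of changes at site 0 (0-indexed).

JN@0: {G} ∪ {A} = {A,G} (union, +1)
FJN@0: {C} ∪ {A,G} = {A,C,G} (union, +1)
FJNY@0: {A,C,G} ∩ {G} = {G} (intersection, +0)
JN@1: {T} ∩ {T} = {T} (intersection, +0)
FJN@1: {A} ∪ {T} = {A,T} (union, +1)
FJNY@1: {A,T} ∪ {G} = {A,G,T} (union, +1)
JN@2: {T} ∪ {A} = {A,T} (union, +1)
FJN@2: {G} ∪ {A,T} = {A,G,T} (union, +1)
FJNY@2: {A,G,T} ∩ {A} = {A} (intersection, +0)
JN@3: {T} ∩ {T} = {T} (intersection, +0)
FJN@3: {C} ∪ {T} = {C,T} (union, +1)
FJNY@3: {C,T} ∩ {C} = {C} (intersection, +0)
per-site changes: [2, 2, 2, 1]; total = 7

2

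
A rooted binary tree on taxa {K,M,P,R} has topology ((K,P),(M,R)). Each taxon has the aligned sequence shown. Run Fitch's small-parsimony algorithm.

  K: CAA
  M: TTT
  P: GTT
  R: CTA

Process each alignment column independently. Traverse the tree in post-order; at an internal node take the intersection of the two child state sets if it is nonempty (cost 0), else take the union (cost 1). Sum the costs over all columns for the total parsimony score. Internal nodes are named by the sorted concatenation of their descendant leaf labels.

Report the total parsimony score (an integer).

KP@0: {C} ∪ {G} = {C,G} (union, +1)
MR@0: {T} ∪ {C} = {C,T} (union, +1)
KMPR@0: {C,G} ∩ {C,T} = {C} (intersection, +0)
KP@1: {A} ∪ {T} = {A,T} (union, +1)
MR@1: {T} ∩ {T} = {T} (intersection, +0)
KMPR@1: {A,T} ∩ {T} = {T} (intersection, +0)
KP@2: {A} ∪ {T} = {A,T} (union, +1)
MR@2: {T} ∪ {A} = {A,T} (union, +1)
KMPR@2: {A,T} ∩ {A,T} = {A,T} (intersection, +0)
per-site changes: [2, 1, 2]; total = 5

5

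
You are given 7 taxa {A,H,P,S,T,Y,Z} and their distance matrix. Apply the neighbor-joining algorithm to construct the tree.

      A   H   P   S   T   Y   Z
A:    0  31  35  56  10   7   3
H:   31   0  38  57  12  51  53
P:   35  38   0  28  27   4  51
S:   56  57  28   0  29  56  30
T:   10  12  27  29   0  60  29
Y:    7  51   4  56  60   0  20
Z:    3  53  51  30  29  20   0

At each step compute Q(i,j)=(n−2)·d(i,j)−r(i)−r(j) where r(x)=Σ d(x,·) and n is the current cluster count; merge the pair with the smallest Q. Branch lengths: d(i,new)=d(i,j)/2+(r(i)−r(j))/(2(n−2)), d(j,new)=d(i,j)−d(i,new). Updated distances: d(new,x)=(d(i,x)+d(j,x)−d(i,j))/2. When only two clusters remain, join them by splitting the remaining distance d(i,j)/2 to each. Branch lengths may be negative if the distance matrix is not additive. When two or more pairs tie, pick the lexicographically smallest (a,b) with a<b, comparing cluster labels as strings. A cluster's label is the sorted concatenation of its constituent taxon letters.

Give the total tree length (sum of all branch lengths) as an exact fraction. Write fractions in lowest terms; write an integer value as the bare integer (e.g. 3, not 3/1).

iteration 1: select P,Y (d=4, Q=-361); attach at lengths (1/2, 7/2); label the merged cluster PY
  updated: d(A,PY)=19, d(H,PY)=85/2, d(PY,S)=40, d(PY,T)=83/2, d(PY,Z)=67/2
iteration 2: select H,T (d=12, Q=-269); attach at lengths (61/4, -13/4); label the merged cluster HT
  updated: d(A,HT)=29/2, d(HT,PY)=36, d(HT,S)=37, d(HT,Z)=35
iteration 3: select A,Z (d=3, Q=-185); attach at lengths (0, 3); label the merged cluster AZ
  updated: d(AZ,HT)=93/4, d(AZ,PY)=99/4, d(AZ,S)=83/2
iteration 4: select AZ,PY (d=99/4, Q=-563/4); attach at lengths (153/16, 243/16); label the merged cluster APYZ
  updated: d(APYZ,HT)=69/4, d(APYZ,S)=227/8
iteration 5: select APYZ,HT (d=69/4, Q=-661/8); attach at lengths (69/16, 207/16); label the merged cluster AHPTYZ
  updated: d(AHPTYZ,S)=385/16
iteration 6: select AHPTYZ,S (d=385/16); attach at lengths (385/32, 385/32); label the merged cluster AHPSTYZ
final tree: ((((A:0,Z:3):153/16,(P:1/2,Y:7/2):243/16):69/16,(H:61/4,T:-13/4):207/16):385/32,S:385/32)
total length: 1361/16

1361/16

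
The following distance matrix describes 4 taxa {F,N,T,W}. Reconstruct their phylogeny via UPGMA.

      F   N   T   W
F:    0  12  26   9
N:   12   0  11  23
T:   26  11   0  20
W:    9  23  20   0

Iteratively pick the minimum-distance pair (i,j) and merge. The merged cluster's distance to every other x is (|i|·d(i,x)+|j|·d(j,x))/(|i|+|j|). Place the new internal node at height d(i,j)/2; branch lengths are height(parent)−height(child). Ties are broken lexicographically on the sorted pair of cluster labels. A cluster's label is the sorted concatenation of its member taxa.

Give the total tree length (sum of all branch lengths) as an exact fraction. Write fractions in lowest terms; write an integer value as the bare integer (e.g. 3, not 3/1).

121/4

1. join F+W (d=9) ⇒ FW; edges |F|=9/2, |W|=9/2
  updated: d(FW,N)=35/2, d(FW,T)=23
2. join N+T (d=11) ⇒ NT; edges |N|=11/2, |T|=11/2
  updated: d(FW,NT)=81/4
3. join FW+NT (d=81/4) ⇒ FNTW; edges |FW|=45/8, |NT|=37/8
final tree: ((F:9/2,W:9/2):45/8,(N:11/2,T:11/2):37/8)
total length: 121/4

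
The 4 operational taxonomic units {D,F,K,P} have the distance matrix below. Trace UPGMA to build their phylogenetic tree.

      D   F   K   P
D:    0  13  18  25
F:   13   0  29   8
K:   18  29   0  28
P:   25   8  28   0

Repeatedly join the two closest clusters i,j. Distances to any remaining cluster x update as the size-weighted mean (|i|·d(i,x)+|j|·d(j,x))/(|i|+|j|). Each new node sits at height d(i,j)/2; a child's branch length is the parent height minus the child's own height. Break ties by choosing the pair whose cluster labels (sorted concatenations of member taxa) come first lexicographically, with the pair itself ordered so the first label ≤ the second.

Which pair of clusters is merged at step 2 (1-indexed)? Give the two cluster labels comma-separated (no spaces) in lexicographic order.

D,K

1. join F+P (d=8) ⇒ FP; edges |F|=4, |P|=4
  updated: d(D,FP)=19, d(FP,K)=57/2
2. join D+K (d=18) ⇒ DK; edges |D|=9, |K|=9
  updated: d(DK,FP)=95/4
3. join DK+FP (d=95/4) ⇒ DFKP; edges |DK|=23/8, |FP|=63/8
final tree: ((D:9,K:9):23/8,(F:4,P:4):63/8)
total length: 147/4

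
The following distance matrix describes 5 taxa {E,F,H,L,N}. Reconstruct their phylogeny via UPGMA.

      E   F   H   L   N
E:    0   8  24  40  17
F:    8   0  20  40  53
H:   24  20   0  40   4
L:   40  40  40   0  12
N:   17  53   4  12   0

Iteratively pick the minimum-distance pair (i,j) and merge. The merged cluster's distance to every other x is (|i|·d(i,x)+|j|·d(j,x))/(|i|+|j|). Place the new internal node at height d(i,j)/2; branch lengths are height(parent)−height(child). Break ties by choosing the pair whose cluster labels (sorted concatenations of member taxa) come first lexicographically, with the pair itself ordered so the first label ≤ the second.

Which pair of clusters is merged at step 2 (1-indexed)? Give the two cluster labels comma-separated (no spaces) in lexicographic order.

E,F

iteration 1: select H,N (d=4); attach at lengths (2, 2); label the merged cluster HN
  updated: d(E,HN)=41/2, d(F,HN)=73/2, d(HN,L)=26
iteration 2: select E,F (d=8); attach at lengths (4, 4); label the merged cluster EF
  updated: d(EF,HN)=57/2, d(EF,L)=40
iteration 3: select HN,L (d=26); attach at lengths (11, 13); label the merged cluster HLN
  updated: d(EF,HLN)=97/3
iteration 4: select EF,HLN (d=97/3); attach at lengths (73/6, 19/6); label the merged cluster EFHLN
final tree: ((E:4,F:4):73/6,((H:2,N:2):11,L:13):19/6)
total length: 154/3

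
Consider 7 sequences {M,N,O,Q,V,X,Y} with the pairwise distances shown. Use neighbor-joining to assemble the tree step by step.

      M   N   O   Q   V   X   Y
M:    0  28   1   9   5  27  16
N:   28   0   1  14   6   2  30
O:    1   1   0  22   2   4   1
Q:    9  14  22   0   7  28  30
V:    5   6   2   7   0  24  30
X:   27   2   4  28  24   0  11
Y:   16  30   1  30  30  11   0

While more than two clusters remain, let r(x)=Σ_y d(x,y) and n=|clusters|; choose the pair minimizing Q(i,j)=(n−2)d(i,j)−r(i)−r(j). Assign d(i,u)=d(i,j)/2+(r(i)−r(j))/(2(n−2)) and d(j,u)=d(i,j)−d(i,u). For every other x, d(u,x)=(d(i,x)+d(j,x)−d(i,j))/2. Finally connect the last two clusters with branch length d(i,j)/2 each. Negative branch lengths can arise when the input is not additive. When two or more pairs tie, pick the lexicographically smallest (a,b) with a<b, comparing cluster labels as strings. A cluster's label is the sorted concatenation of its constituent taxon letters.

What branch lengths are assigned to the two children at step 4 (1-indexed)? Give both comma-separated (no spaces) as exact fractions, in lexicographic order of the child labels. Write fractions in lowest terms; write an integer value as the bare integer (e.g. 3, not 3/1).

21/8,51/8

step 1: merge (N,X) at d=2, Q=-167; branch lengths N→-1/2, X→5/2; new cluster NX
  updated: d(M,NX)=53/2, d(NX,O)=3/2, d(NX,Q)=20, d(NX,V)=14, d(NX,Y)=39/2
step 2: merge (O,Y) at d=1, Q=-120; branch lengths O→-65/8, Y→73/8; new cluster OY
  updated: d(M,OY)=8, d(NX,OY)=10, d(OY,Q)=51/2, d(OY,V)=31/2
step 3: merge (NX,OY) at d=10, Q=-199/2; branch lengths NX→83/12, OY→37/12; new cluster NOXY
  updated: d(M,NOXY)=49/4, d(NOXY,Q)=71/4, d(NOXY,V)=39/4
step 4: merge (M,Q) at d=9, Q=-42; branch lengths M→21/8, Q→51/8; new cluster MQ
  updated: d(MQ,NOXY)=21/2, d(MQ,V)=3/2
step 5: merge (MQ,NOXY) at d=21/2, Q=-87/4; branch lengths MQ→9/8, NOXY→75/8; new cluster MNOQXY
  updated: d(MNOQXY,V)=3/8
step 6: merge (MNOQXY,V) at d=3/8; branch lengths MNOQXY→3/16, V→3/16; new cluster MNOQVXY
final tree: (((M:21/8,Q:51/8):9/8,((N:-1/2,X:5/2):83/12,(O:-65/8,Y:73/8):37/12):75/8):3/16,V:3/16)
total length: 263/8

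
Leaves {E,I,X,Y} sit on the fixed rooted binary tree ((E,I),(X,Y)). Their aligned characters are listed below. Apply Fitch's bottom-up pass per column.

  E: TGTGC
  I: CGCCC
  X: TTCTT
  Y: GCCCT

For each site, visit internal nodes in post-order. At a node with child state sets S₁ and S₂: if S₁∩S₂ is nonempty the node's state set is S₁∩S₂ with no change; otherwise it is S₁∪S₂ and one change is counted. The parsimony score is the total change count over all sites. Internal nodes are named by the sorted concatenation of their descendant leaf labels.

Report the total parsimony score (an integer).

8

EI@0: {T} ∪ {C} = {C,T} (union, +1)
XY@0: {T} ∪ {G} = {G,T} (union, +1)
EIXY@0: {C,T} ∩ {G,T} = {T} (intersection, +0)
EI@1: {G} ∩ {G} = {G} (intersection, +0)
XY@1: {T} ∪ {C} = {C,T} (union, +1)
EIXY@1: {G} ∪ {C,T} = {C,G,T} (union, +1)
EI@2: {T} ∪ {C} = {C,T} (union, +1)
XY@2: {C} ∩ {C} = {C} (intersection, +0)
EIXY@2: {C,T} ∩ {C} = {C} (intersection, +0)
EI@3: {G} ∪ {C} = {C,G} (union, +1)
XY@3: {T} ∪ {C} = {C,T} (union, +1)
EIXY@3: {C,G} ∩ {C,T} = {C} (intersection, +0)
EI@4: {C} ∩ {C} = {C} (intersection, +0)
XY@4: {T} ∩ {T} = {T} (intersection, +0)
EIXY@4: {C} ∪ {T} = {C,T} (union, +1)
per-site changes: [2, 2, 1, 2, 1]; total = 8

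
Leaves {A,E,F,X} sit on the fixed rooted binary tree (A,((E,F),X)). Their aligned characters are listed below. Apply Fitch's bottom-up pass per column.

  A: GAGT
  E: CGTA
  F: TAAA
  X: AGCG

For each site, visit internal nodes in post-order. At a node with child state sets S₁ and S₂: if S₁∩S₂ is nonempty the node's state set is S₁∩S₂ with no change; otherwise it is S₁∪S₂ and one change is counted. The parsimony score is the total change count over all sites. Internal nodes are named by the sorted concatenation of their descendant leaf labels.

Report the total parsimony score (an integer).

[col 0] EF: children E:{C}, F:{T} ∪→ {C,T}; cost 1
[col 0] EFX: children EF:{C,T}, X:{A} ∪→ {A,C,T}; cost 1
[col 0] AEFX: children A:{G}, EFX:{A,C,T} ∪→ {A,C,G,T}; cost 1
[col 1] EF: children E:{G}, F:{A} ∪→ {A,G}; cost 1
[col 1] EFX: children EF:{A,G}, X:{G} ∩→ {G}; cost 0
[col 1] AEFX: children A:{A}, EFX:{G} ∪→ {A,G}; cost 1
[col 2] EF: children E:{T}, F:{A} ∪→ {A,T}; cost 1
[col 2] EFX: children EF:{A,T}, X:{C} ∪→ {A,C,T}; cost 1
[col 2] AEFX: children A:{G}, EFX:{A,C,T} ∪→ {A,C,G,T}; cost 1
[col 3] EF: children E:{A}, F:{A} ∩→ {A}; cost 0
[col 3] EFX: children EF:{A}, X:{G} ∪→ {A,G}; cost 1
[col 3] AEFX: children A:{T}, EFX:{A,G} ∪→ {A,G,T}; cost 1
per-site changes: [3, 2, 3, 2]; total = 10

10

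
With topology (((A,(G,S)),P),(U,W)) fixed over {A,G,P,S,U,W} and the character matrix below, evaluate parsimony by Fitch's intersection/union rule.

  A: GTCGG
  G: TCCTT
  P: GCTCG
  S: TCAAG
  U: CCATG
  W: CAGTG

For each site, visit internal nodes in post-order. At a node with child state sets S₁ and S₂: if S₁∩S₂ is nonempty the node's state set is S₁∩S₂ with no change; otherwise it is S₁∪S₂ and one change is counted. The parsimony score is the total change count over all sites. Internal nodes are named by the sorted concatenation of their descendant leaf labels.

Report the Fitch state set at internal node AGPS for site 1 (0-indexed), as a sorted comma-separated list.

C

[col 0] GS: children G:{T}, S:{T} ∩→ {T}; cost 0
[col 0] AGS: children A:{G}, GS:{T} ∪→ {G,T}; cost 1
[col 0] AGPS: children AGS:{G,T}, P:{G} ∩→ {G}; cost 0
[col 0] UW: children U:{C}, W:{C} ∩→ {C}; cost 0
[col 0] AGPSUW: children AGPS:{G}, UW:{C} ∪→ {C,G}; cost 1
[col 1] GS: children G:{C}, S:{C} ∩→ {C}; cost 0
[col 1] AGS: children A:{T}, GS:{C} ∪→ {C,T}; cost 1
[col 1] AGPS: children AGS:{C,T}, P:{C} ∩→ {C}; cost 0
[col 1] UW: children U:{C}, W:{A} ∪→ {A,C}; cost 1
[col 1] AGPSUW: children AGPS:{C}, UW:{A,C} ∩→ {C}; cost 0
[col 2] GS: children G:{C}, S:{A} ∪→ {A,C}; cost 1
[col 2] AGS: children A:{C}, GS:{A,C} ∩→ {C}; cost 0
[col 2] AGPS: children AGS:{C}, P:{T} ∪→ {C,T}; cost 1
[col 2] UW: children U:{A}, W:{G} ∪→ {A,G}; cost 1
[col 2] AGPSUW: children AGPS:{C,T}, UW:{A,G} ∪→ {A,C,G,T}; cost 1
[col 3] GS: children G:{T}, S:{A} ∪→ {A,T}; cost 1
[col 3] AGS: children A:{G}, GS:{A,T} ∪→ {A,G,T}; cost 1
[col 3] AGPS: children AGS:{A,G,T}, P:{C} ∪→ {A,C,G,T}; cost 1
[col 3] UW: children U:{T}, W:{T} ∩→ {T}; cost 0
[col 3] AGPSUW: children AGPS:{A,C,G,T}, UW:{T} ∩→ {T}; cost 0
[col 4] GS: children G:{T}, S:{G} ∪→ {G,T}; cost 1
[col 4] AGS: children A:{G}, GS:{G,T} ∩→ {G}; cost 0
[col 4] AGPS: children AGS:{G}, P:{G} ∩→ {G}; cost 0
[col 4] UW: children U:{G}, W:{G} ∩→ {G}; cost 0
[col 4] AGPSUW: children AGPS:{G}, UW:{G} ∩→ {G}; cost 0
per-site changes: [2, 2, 4, 3, 1]; total = 12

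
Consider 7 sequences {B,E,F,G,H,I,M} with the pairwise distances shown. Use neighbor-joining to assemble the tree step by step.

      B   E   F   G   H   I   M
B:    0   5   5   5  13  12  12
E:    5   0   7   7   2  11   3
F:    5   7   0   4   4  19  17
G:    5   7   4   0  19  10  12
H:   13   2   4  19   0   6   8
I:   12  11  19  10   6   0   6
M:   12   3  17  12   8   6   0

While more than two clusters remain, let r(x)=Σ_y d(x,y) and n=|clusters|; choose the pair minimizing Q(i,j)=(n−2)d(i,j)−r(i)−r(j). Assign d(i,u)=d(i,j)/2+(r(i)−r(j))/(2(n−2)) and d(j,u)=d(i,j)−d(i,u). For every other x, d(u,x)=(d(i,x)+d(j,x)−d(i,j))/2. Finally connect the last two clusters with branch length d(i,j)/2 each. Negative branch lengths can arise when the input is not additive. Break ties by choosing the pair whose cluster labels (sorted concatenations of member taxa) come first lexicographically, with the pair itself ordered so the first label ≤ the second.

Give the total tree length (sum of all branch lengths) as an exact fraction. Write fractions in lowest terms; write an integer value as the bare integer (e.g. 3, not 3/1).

181/8

step 1: merge (F,G) at d=4, Q=-93; branch lengths F→19/10, G→21/10; new cluster FG
  updated: d(B,FG)=3, d(E,FG)=5, d(FG,H)=19/2, d(FG,I)=25/2, d(FG,M)=25/2
step 2: merge (B,FG) at d=3, Q=-151/2; branch lengths B→29/16, FG→19/16; new cluster BFG
  updated: d(BFG,E)=7/2, d(BFG,H)=39/4, d(BFG,I)=43/4, d(BFG,M)=43/4
step 3: merge (BFG,E) at d=7/2, Q=-175/4; branch lengths BFG→103/24, E→-19/24; new cluster BEFG
  updated: d(BEFG,H)=33/8, d(BEFG,I)=73/8, d(BEFG,M)=41/8
step 4: merge (BEFG,H) at d=33/8, Q=-113/4; branch lengths BEFG→17/8, H→2; new cluster BEFGH
  updated: d(BEFGH,I)=11/2, d(BEFGH,M)=9/2
step 5: merge (BEFGH,I) at d=11/2, Q=-16; branch lengths BEFGH→2, I→7/2; new cluster BEFGHI
  updated: d(BEFGHI,M)=5/2
step 6: merge (BEFGHI,M) at d=5/2; branch lengths BEFGHI→5/4, M→5/4; new cluster BEFGHIM
final tree: (((((B:29/16,(F:19/10,G:21/10):19/16):103/24,E:-19/24):17/8,H:2):2,I:7/2):5/4,M:5/4)
total length: 181/8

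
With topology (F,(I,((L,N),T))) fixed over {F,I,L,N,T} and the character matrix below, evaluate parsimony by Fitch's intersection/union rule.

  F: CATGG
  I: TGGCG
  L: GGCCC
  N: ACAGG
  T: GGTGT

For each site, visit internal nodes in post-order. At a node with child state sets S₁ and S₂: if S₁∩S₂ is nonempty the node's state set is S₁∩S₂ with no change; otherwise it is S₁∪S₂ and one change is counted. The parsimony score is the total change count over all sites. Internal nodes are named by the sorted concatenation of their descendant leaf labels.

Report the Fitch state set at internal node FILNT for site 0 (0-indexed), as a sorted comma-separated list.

C,G,T

LN@0: {G} ∪ {A} = {A,G} (union, +1)
LNT@0: {A,G} ∩ {G} = {G} (intersection, +0)
ILNT@0: {T} ∪ {G} = {G,T} (union, +1)
FILNT@0: {C} ∪ {G,T} = {C,G,T} (union, +1)
LN@1: {G} ∪ {C} = {C,G} (union, +1)
LNT@1: {C,G} ∩ {G} = {G} (intersection, +0)
ILNT@1: {G} ∩ {G} = {G} (intersection, +0)
FILNT@1: {A} ∪ {G} = {A,G} (union, +1)
LN@2: {C} ∪ {A} = {A,C} (union, +1)
LNT@2: {A,C} ∪ {T} = {A,C,T} (union, +1)
ILNT@2: {G} ∪ {A,C,T} = {A,C,G,T} (union, +1)
FILNT@2: {T} ∩ {A,C,G,T} = {T} (intersection, +0)
LN@3: {C} ∪ {G} = {C,G} (union, +1)
LNT@3: {C,G} ∩ {G} = {G} (intersection, +0)
ILNT@3: {C} ∪ {G} = {C,G} (union, +1)
FILNT@3: {G} ∩ {C,G} = {G} (intersection, +0)
LN@4: {C} ∪ {G} = {C,G} (union, +1)
LNT@4: {C,G} ∪ {T} = {C,G,T} (union, +1)
ILNT@4: {G} ∩ {C,G,T} = {G} (intersection, +0)
FILNT@4: {G} ∩ {G} = {G} (intersection, +0)
per-site changes: [3, 2, 3, 2, 2]; total = 12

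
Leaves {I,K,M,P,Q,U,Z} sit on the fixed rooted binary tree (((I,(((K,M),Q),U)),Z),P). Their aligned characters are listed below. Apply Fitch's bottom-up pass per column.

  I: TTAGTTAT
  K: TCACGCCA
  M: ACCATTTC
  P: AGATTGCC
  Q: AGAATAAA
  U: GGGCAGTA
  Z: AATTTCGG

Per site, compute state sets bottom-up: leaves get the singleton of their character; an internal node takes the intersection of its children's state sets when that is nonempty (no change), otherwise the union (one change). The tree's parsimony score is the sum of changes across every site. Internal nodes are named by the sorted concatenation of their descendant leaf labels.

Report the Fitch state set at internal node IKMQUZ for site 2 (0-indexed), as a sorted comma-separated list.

[col 0] KM: children K:{T}, M:{A} ∪→ {A,T}; cost 1
[col 0] KMQ: children KM:{A,T}, Q:{A} ∩→ {A}; cost 0
[col 0] KMQU: children KMQ:{A}, U:{G} ∪→ {A,G}; cost 1
[col 0] IKMQU: children I:{T}, KMQU:{A,G} ∪→ {A,G,T}; cost 1
[col 0] IKMQUZ: children IKMQU:{A,G,T}, Z:{A} ∩→ {A}; cost 0
[col 0] IKMPQUZ: children IKMQUZ:{A}, P:{A} ∩→ {A}; cost 0
[col 1] KM: children K:{C}, M:{C} ∩→ {C}; cost 0
[col 1] KMQ: children KM:{C}, Q:{G} ∪→ {C,G}; cost 1
[col 1] KMQU: children KMQ:{C,G}, U:{G} ∩→ {G}; cost 0
[col 1] IKMQU: children I:{T}, KMQU:{G} ∪→ {G,T}; cost 1
[col 1] IKMQUZ: children IKMQU:{G,T}, Z:{A} ∪→ {A,G,T}; cost 1
[col 1] IKMPQUZ: children IKMQUZ:{A,G,T}, P:{G} ∩→ {G}; cost 0
[col 2] KM: children K:{A}, M:{C} ∪→ {A,C}; cost 1
[col 2] KMQ: children KM:{A,C}, Q:{A} ∩→ {A}; cost 0
[col 2] KMQU: children KMQ:{A}, U:{G} ∪→ {A,G}; cost 1
[col 2] IKMQU: children I:{A}, KMQU:{A,G} ∩→ {A}; cost 0
[col 2] IKMQUZ: children IKMQU:{A}, Z:{T} ∪→ {A,T}; cost 1
[col 2] IKMPQUZ: children IKMQUZ:{A,T}, P:{A} ∩→ {A}; cost 0
[col 3] KM: children K:{C}, M:{A} ∪→ {A,C}; cost 1
[col 3] KMQ: children KM:{A,C}, Q:{A} ∩→ {A}; cost 0
[col 3] KMQU: children KMQ:{A}, U:{C} ∪→ {A,C}; cost 1
[col 3] IKMQU: children I:{G}, KMQU:{A,C} ∪→ {A,C,G}; cost 1
[col 3] IKMQUZ: children IKMQU:{A,C,G}, Z:{T} ∪→ {A,C,G,T}; cost 1
[col 3] IKMPQUZ: children IKMQUZ:{A,C,G,T}, P:{T} ∩→ {T}; cost 0
[col 4] KM: children K:{G}, M:{T} ∪→ {G,T}; cost 1
[col 4] KMQ: children KM:{G,T}, Q:{T} ∩→ {T}; cost 0
[col 4] KMQU: children KMQ:{T}, U:{A} ∪→ {A,T}; cost 1
[col 4] IKMQU: children I:{T}, KMQU:{A,T} ∩→ {T}; cost 0
[col 4] IKMQUZ: children IKMQU:{T}, Z:{T} ∩→ {T}; cost 0
[col 4] IKMPQUZ: children IKMQUZ:{T}, P:{T} ∩→ {T}; cost 0
[col 5] KM: children K:{C}, M:{T} ∪→ {C,T}; cost 1
[col 5] KMQ: children KM:{C,T}, Q:{A} ∪→ {A,C,T}; cost 1
[col 5] KMQU: children KMQ:{A,C,T}, U:{G} ∪→ {A,C,G,T}; cost 1
[col 5] IKMQU: children I:{T}, KMQU:{A,C,G,T} ∩→ {T}; cost 0
[col 5] IKMQUZ: children IKMQU:{T}, Z:{C} ∪→ {C,T}; cost 1
[col 5] IKMPQUZ: children IKMQUZ:{C,T}, P:{G} ∪→ {C,G,T}; cost 1
[col 6] KM: children K:{C}, M:{T} ∪→ {C,T}; cost 1
[col 6] KMQ: children KM:{C,T}, Q:{A} ∪→ {A,C,T}; cost 1
[col 6] KMQU: children KMQ:{A,C,T}, U:{T} ∩→ {T}; cost 0
[col 6] IKMQU: children I:{A}, KMQU:{T} ∪→ {A,T}; cost 1
[col 6] IKMQUZ: children IKMQU:{A,T}, Z:{G} ∪→ {A,G,T}; cost 1
[col 6] IKMPQUZ: children IKMQUZ:{A,G,T}, P:{C} ∪→ {A,C,G,T}; cost 1
[col 7] KM: children K:{A}, M:{C} ∪→ {A,C}; cost 1
[col 7] KMQ: children KM:{A,C}, Q:{A} ∩→ {A}; cost 0
[col 7] KMQU: children KMQ:{A}, U:{A} ∩→ {A}; cost 0
[col 7] IKMQU: children I:{T}, KMQU:{A} ∪→ {A,T}; cost 1
[col 7] IKMQUZ: children IKMQU:{A,T}, Z:{G} ∪→ {A,G,T}; cost 1
[col 7] IKMPQUZ: children IKMQUZ:{A,G,T}, P:{C} ∪→ {A,C,G,T}; cost 1
per-site changes: [3, 3, 3, 4, 2, 5, 5, 4]; total = 29

A,T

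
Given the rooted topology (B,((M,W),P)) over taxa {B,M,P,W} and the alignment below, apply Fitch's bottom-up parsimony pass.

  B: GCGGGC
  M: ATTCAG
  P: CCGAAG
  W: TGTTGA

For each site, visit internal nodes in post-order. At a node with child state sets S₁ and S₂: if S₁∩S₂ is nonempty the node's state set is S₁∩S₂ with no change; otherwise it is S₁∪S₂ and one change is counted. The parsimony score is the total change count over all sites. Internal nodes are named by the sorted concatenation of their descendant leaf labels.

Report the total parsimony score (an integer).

13

site 0, node MW: M={A} ∪ W={T} → {A,T} (+1)
site 0, node MPW: MW={A,T} ∪ P={C} → {A,C,T} (+1)
site 0, node BMPW: B={G} ∪ MPW={A,C,T} → {A,C,G,T} (+1)
site 1, node MW: M={T} ∪ W={G} → {G,T} (+1)
site 1, node MPW: MW={G,T} ∪ P={C} → {C,G,T} (+1)
site 1, node BMPW: B={C} ∩ MPW={C,G,T} → {C} (+0)
site 2, node MW: M={T} ∩ W={T} → {T} (+0)
site 2, node MPW: MW={T} ∪ P={G} → {G,T} (+1)
site 2, node BMPW: B={G} ∩ MPW={G,T} → {G} (+0)
site 3, node MW: M={C} ∪ W={T} → {C,T} (+1)
site 3, node MPW: MW={C,T} ∪ P={A} → {A,C,T} (+1)
site 3, node BMPW: B={G} ∪ MPW={A,C,T} → {A,C,G,T} (+1)
site 4, node MW: M={A} ∪ W={G} → {A,G} (+1)
site 4, node MPW: MW={A,G} ∩ P={A} → {A} (+0)
site 4, node BMPW: B={G} ∪ MPW={A} → {A,G} (+1)
site 5, node MW: M={G} ∪ W={A} → {A,G} (+1)
site 5, node MPW: MW={A,G} ∩ P={G} → {G} (+0)
site 5, node BMPW: B={C} ∪ MPW={G} → {C,G} (+1)
per-site changes: [3, 2, 1, 3, 2, 2]; total = 13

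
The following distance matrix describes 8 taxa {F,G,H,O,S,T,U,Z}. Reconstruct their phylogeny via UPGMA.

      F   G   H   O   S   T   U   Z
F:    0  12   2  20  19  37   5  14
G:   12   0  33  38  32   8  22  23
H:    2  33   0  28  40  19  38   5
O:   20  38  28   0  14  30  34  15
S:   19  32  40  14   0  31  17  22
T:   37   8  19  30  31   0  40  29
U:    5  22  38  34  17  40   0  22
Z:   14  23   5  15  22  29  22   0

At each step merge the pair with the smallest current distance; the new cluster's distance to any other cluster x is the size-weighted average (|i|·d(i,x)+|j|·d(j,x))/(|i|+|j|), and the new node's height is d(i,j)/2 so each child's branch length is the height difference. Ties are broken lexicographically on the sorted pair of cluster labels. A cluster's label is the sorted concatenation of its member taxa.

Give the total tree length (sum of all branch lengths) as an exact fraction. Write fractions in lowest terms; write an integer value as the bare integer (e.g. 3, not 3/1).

step 1: merge (F,H) at d=2; branch lengths F→1, H→1; new cluster FH
  updated: d(FH,G)=45/2, d(FH,O)=24, d(FH,S)=59/2, d(FH,T)=28, d(FH,U)=43/2, d(FH,Z)=19/2
step 2: merge (G,T) at d=8; branch lengths G→4, T→4; new cluster GT
  updated: d(FH,GT)=101/4, d(GT,O)=34, d(GT,S)=63/2, d(GT,U)=31, d(GT,Z)=26
step 3: merge (FH,Z) at d=19/2; branch lengths FH→15/4, Z→19/4; new cluster FHZ
  updated: d(FHZ,GT)=51/2, d(FHZ,O)=21, d(FHZ,S)=27, d(FHZ,U)=65/3
step 4: merge (O,S) at d=14; branch lengths O→7, S→7; new cluster OS
  updated: d(FHZ,OS)=24, d(GT,OS)=131/4, d(OS,U)=51/2
step 5: merge (FHZ,U) at d=65/3; branch lengths FHZ→73/12, U→65/6; new cluster FHUZ
  updated: d(FHUZ,GT)=215/8, d(FHUZ,OS)=195/8
step 6: merge (FHUZ,OS) at d=195/8; branch lengths FHUZ→65/48, OS→83/16; new cluster FHOSUZ
  updated: d(FHOSUZ,GT)=173/6
step 7: merge (FHOSUZ,GT) at d=173/6; branch lengths FHOSUZ→107/48, GT→125/12; new cluster FGHOSTUZ
final tree: (((((F:1,H:1):15/4,Z:19/4):73/12,U:65/6):65/48,(O:7,S:7):83/16):107/48,(G:4,T:4):125/12)
total length: 3293/48

3293/48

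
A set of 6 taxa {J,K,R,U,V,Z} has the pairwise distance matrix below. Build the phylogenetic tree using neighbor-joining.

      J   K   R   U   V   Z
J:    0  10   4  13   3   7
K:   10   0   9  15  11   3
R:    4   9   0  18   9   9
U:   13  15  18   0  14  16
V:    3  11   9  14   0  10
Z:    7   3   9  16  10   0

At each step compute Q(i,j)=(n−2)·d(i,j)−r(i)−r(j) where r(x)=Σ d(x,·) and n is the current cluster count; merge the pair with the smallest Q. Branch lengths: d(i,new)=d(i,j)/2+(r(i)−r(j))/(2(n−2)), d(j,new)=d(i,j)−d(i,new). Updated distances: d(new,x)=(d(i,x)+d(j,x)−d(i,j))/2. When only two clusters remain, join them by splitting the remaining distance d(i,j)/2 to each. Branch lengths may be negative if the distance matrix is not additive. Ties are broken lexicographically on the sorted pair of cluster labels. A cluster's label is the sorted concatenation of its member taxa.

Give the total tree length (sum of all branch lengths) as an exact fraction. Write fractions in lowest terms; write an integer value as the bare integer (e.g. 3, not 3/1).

423/16

step 1: merge (K,Z) at d=3, Q=-81; branch lengths K→15/8, Z→9/8; new cluster KZ
  updated: d(J,KZ)=7, d(KZ,R)=15/2, d(KZ,U)=14, d(KZ,V)=9
step 2: merge (KZ,U) at d=14, Q=-109/2; branch lengths KZ→41/12, U→127/12; new cluster KUZ
  updated: d(J,KUZ)=3, d(KUZ,R)=23/4, d(KUZ,V)=9/2
step 3: merge (J,R) at d=4, Q=-83/4; branch lengths J→-3/16, R→67/16; new cluster JR
  updated: d(JR,KUZ)=19/8, d(JR,V)=4
step 4: merge (JR,KUZ) at d=19/8, Q=-87/8; branch lengths JR→15/16, KUZ→23/16; new cluster JKRUZ
  updated: d(JKRUZ,V)=49/16
step 5: merge (JKRUZ,V) at d=49/16; branch lengths JKRUZ→49/32, V→49/32; new cluster JKRUVZ
final tree: (((J:-3/16,R:67/16):15/16,((K:15/8,Z:9/8):41/12,U:127/12):23/16):49/32,V:49/32)
total length: 423/16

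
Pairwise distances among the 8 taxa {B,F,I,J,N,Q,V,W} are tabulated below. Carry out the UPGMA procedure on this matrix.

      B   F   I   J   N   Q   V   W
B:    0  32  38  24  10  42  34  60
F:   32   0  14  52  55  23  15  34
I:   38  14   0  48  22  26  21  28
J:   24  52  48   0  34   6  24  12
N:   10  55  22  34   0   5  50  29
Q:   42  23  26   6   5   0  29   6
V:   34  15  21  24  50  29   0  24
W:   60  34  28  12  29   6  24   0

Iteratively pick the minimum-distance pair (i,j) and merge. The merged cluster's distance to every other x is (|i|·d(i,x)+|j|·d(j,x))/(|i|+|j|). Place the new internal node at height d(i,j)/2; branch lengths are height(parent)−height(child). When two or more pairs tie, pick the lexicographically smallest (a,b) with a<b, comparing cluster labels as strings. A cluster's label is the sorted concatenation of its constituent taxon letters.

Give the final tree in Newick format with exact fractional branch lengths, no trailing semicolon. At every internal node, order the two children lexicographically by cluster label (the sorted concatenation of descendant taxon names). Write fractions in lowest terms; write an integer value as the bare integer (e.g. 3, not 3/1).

1. join N+Q (d=5) ⇒ NQ; edges |N|=5/2, |Q|=5/2
  updated: d(B,NQ)=26, d(F,NQ)=39, d(I,NQ)=24, d(J,NQ)=20, d(NQ,V)=79/2, d(NQ,W)=35/2
2. join J+W (d=12) ⇒ JW; edges |J|=6, |W|=6
  updated: d(B,JW)=42, d(F,JW)=43, d(I,JW)=38, d(JW,NQ)=75/4, d(JW,V)=24
3. join F+I (d=14) ⇒ FI; edges |F|=7, |I|=7
  updated: d(B,FI)=35, d(FI,JW)=81/2, d(FI,NQ)=63/2, d(FI,V)=18
4. join FI+V (d=18) ⇒ FIV; edges |FI|=2, |V|=9
  updated: d(B,FIV)=104/3, d(FIV,JW)=35, d(FIV,NQ)=205/6
5. join JW+NQ (d=75/4) ⇒ JNQW; edges |JW|=27/8, |NQ|=55/8
  updated: d(B,JNQW)=34, d(FIV,JNQW)=415/12
6. join B+JNQW (d=34) ⇒ BJNQW; edges |B|=17, |JNQW|=61/8
  updated: d(BJNQW,FIV)=173/5
7. join BJNQW+FIV (d=173/5) ⇒ BFIJNQVW; edges |BJNQW|=3/10, |FIV|=83/10
final tree: ((B:17,((J:6,W:6):27/8,(N:5/2,Q:5/2):55/8):61/8):3/10,((F:7,I:7):2,V:9):83/10)
total length: 3419/40

((B:17,((J:6,W:6):27/8,(N:5/2,Q:5/2):55/8):61/8):3/10,((F:7,I:7):2,V:9):83/10)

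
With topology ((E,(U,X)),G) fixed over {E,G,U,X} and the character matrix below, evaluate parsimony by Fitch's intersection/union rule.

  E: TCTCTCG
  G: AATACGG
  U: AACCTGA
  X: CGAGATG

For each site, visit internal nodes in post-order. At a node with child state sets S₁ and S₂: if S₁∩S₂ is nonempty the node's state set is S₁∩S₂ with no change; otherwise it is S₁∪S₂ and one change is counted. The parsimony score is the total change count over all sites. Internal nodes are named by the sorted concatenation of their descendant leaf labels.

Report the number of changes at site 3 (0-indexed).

2

[col 0] UX: children U:{A}, X:{C} ∪→ {A,C}; cost 1
[col 0] EUX: children E:{T}, UX:{A,C} ∪→ {A,C,T}; cost 1
[col 0] EGUX: children EUX:{A,C,T}, G:{A} ∩→ {A}; cost 0
[col 1] UX: children U:{A}, X:{G} ∪→ {A,G}; cost 1
[col 1] EUX: children E:{C}, UX:{A,G} ∪→ {A,C,G}; cost 1
[col 1] EGUX: children EUX:{A,C,G}, G:{A} ∩→ {A}; cost 0
[col 2] UX: children U:{C}, X:{A} ∪→ {A,C}; cost 1
[col 2] EUX: children E:{T}, UX:{A,C} ∪→ {A,C,T}; cost 1
[col 2] EGUX: children EUX:{A,C,T}, G:{T} ∩→ {T}; cost 0
[col 3] UX: children U:{C}, X:{G} ∪→ {C,G}; cost 1
[col 3] EUX: children E:{C}, UX:{C,G} ∩→ {C}; cost 0
[col 3] EGUX: children EUX:{C}, G:{A} ∪→ {A,C}; cost 1
[col 4] UX: children U:{T}, X:{A} ∪→ {A,T}; cost 1
[col 4] EUX: children E:{T}, UX:{A,T} ∩→ {T}; cost 0
[col 4] EGUX: children EUX:{T}, G:{C} ∪→ {C,T}; cost 1
[col 5] UX: children U:{G}, X:{T} ∪→ {G,T}; cost 1
[col 5] EUX: children E:{C}, UX:{G,T} ∪→ {C,G,T}; cost 1
[col 5] EGUX: children EUX:{C,G,T}, G:{G} ∩→ {G}; cost 0
[col 6] UX: children U:{A}, X:{G} ∪→ {A,G}; cost 1
[col 6] EUX: children E:{G}, UX:{A,G} ∩→ {G}; cost 0
[col 6] EGUX: children EUX:{G}, G:{G} ∩→ {G}; cost 0
per-site changes: [2, 2, 2, 2, 2, 2, 1]; total = 13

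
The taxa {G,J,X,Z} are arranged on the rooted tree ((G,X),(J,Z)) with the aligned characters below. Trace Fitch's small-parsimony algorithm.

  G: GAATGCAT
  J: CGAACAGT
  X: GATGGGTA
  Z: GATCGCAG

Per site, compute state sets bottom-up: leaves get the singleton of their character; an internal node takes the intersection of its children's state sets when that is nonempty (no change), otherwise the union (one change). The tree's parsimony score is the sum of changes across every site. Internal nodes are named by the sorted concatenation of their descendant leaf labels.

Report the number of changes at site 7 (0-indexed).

2

GX@0: {G} ∩ {G} = {G} (intersection, +0)
JZ@0: {C} ∪ {G} = {C,G} (union, +1)
GJXZ@0: {G} ∩ {C,G} = {G} (intersection, +0)
GX@1: {A} ∩ {A} = {A} (intersection, +0)
JZ@1: {G} ∪ {A} = {A,G} (union, +1)
GJXZ@1: {A} ∩ {A,G} = {A} (intersection, +0)
GX@2: {A} ∪ {T} = {A,T} (union, +1)
JZ@2: {A} ∪ {T} = {A,T} (union, +1)
GJXZ@2: {A,T} ∩ {A,T} = {A,T} (intersection, +0)
GX@3: {T} ∪ {G} = {G,T} (union, +1)
JZ@3: {A} ∪ {C} = {A,C} (union, +1)
GJXZ@3: {G,T} ∪ {A,C} = {A,C,G,T} (union, +1)
GX@4: {G} ∩ {G} = {G} (intersection, +0)
JZ@4: {C} ∪ {G} = {C,G} (union, +1)
GJXZ@4: {G} ∩ {C,G} = {G} (intersection, +0)
GX@5: {C} ∪ {G} = {C,G} (union, +1)
JZ@5: {A} ∪ {C} = {A,C} (union, +1)
GJXZ@5: {C,G} ∩ {A,C} = {C} (intersection, +0)
GX@6: {A} ∪ {T} = {A,T} (union, +1)
JZ@6: {G} ∪ {A} = {A,G} (union, +1)
GJXZ@6: {A,T} ∩ {A,G} = {A} (intersection, +0)
GX@7: {T} ∪ {A} = {A,T} (union, +1)
JZ@7: {T} ∪ {G} = {G,T} (union, +1)
GJXZ@7: {A,T} ∩ {G,T} = {T} (intersection, +0)
per-site changes: [1, 1, 2, 3, 1, 2, 2, 2]; total = 14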